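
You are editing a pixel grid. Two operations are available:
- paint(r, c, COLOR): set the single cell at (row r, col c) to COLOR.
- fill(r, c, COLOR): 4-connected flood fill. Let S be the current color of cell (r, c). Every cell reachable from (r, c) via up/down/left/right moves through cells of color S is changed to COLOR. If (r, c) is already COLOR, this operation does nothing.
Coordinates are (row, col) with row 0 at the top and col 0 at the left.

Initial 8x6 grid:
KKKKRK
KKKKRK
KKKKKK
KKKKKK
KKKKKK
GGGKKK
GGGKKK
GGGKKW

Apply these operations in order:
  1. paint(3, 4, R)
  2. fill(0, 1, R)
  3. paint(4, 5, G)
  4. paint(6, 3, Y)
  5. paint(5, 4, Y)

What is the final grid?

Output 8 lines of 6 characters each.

Answer: RRRRRR
RRRRRR
RRRRRR
RRRRRR
RRRRRG
GGGRYR
GGGYRR
GGGRRW

Derivation:
After op 1 paint(3,4,R):
KKKKRK
KKKKRK
KKKKKK
KKKKRK
KKKKKK
GGGKKK
GGGKKK
GGGKKW
After op 2 fill(0,1,R) [35 cells changed]:
RRRRRR
RRRRRR
RRRRRR
RRRRRR
RRRRRR
GGGRRR
GGGRRR
GGGRRW
After op 3 paint(4,5,G):
RRRRRR
RRRRRR
RRRRRR
RRRRRR
RRRRRG
GGGRRR
GGGRRR
GGGRRW
After op 4 paint(6,3,Y):
RRRRRR
RRRRRR
RRRRRR
RRRRRR
RRRRRG
GGGRRR
GGGYRR
GGGRRW
After op 5 paint(5,4,Y):
RRRRRR
RRRRRR
RRRRRR
RRRRRR
RRRRRG
GGGRYR
GGGYRR
GGGRRW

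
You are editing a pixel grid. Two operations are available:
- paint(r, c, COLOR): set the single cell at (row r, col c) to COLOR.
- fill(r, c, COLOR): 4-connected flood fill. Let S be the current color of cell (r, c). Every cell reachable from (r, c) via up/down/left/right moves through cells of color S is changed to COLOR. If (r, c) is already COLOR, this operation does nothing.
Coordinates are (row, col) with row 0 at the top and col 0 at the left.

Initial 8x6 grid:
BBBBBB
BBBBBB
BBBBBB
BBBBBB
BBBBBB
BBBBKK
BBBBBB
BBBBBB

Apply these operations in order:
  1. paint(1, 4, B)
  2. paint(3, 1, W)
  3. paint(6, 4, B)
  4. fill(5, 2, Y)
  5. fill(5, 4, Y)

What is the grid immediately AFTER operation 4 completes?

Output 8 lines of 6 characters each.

After op 1 paint(1,4,B):
BBBBBB
BBBBBB
BBBBBB
BBBBBB
BBBBBB
BBBBKK
BBBBBB
BBBBBB
After op 2 paint(3,1,W):
BBBBBB
BBBBBB
BBBBBB
BWBBBB
BBBBBB
BBBBKK
BBBBBB
BBBBBB
After op 3 paint(6,4,B):
BBBBBB
BBBBBB
BBBBBB
BWBBBB
BBBBBB
BBBBKK
BBBBBB
BBBBBB
After op 4 fill(5,2,Y) [45 cells changed]:
YYYYYY
YYYYYY
YYYYYY
YWYYYY
YYYYYY
YYYYKK
YYYYYY
YYYYYY

Answer: YYYYYY
YYYYYY
YYYYYY
YWYYYY
YYYYYY
YYYYKK
YYYYYY
YYYYYY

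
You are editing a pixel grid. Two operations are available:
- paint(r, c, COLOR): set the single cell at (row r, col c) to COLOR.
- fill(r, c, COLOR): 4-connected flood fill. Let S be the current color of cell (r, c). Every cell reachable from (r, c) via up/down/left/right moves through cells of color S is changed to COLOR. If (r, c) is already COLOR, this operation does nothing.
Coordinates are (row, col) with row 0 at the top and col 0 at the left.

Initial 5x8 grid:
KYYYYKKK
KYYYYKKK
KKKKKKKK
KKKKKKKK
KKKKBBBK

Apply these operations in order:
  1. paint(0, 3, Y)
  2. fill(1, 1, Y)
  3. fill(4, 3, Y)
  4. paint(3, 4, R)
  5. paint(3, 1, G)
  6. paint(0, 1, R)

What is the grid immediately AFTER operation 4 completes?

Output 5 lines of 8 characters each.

After op 1 paint(0,3,Y):
KYYYYKKK
KYYYYKKK
KKKKKKKK
KKKKKKKK
KKKKBBBK
After op 2 fill(1,1,Y) [0 cells changed]:
KYYYYKKK
KYYYYKKK
KKKKKKKK
KKKKKKKK
KKKKBBBK
After op 3 fill(4,3,Y) [29 cells changed]:
YYYYYYYY
YYYYYYYY
YYYYYYYY
YYYYYYYY
YYYYBBBY
After op 4 paint(3,4,R):
YYYYYYYY
YYYYYYYY
YYYYYYYY
YYYYRYYY
YYYYBBBY

Answer: YYYYYYYY
YYYYYYYY
YYYYYYYY
YYYYRYYY
YYYYBBBY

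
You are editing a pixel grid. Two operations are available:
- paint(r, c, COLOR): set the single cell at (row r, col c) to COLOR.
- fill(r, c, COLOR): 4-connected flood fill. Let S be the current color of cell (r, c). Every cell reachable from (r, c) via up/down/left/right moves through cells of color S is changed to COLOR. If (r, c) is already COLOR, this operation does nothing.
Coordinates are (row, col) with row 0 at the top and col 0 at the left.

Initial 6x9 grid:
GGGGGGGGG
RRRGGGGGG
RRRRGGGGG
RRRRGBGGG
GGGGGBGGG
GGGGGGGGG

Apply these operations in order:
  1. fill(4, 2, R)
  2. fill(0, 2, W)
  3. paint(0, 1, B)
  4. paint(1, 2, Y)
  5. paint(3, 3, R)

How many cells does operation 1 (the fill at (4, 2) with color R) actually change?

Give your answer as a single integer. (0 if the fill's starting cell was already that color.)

After op 1 fill(4,2,R) [41 cells changed]:
RRRRRRRRR
RRRRRRRRR
RRRRRRRRR
RRRRRBRRR
RRRRRBRRR
RRRRRRRRR

Answer: 41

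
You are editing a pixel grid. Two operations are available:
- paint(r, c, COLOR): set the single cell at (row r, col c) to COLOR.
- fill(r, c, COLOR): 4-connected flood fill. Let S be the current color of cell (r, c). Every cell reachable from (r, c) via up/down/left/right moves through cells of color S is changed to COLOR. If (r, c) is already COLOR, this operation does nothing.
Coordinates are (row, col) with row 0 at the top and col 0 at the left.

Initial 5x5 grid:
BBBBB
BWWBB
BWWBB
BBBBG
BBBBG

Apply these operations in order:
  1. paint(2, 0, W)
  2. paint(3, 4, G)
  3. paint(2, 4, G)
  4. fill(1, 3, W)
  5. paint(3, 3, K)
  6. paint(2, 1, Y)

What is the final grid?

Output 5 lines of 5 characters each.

Answer: WWWWW
WWWWW
WYWWG
WWWKG
WWWWG

Derivation:
After op 1 paint(2,0,W):
BBBBB
BWWBB
WWWBB
BBBBG
BBBBG
After op 2 paint(3,4,G):
BBBBB
BWWBB
WWWBB
BBBBG
BBBBG
After op 3 paint(2,4,G):
BBBBB
BWWBB
WWWBG
BBBBG
BBBBG
After op 4 fill(1,3,W) [17 cells changed]:
WWWWW
WWWWW
WWWWG
WWWWG
WWWWG
After op 5 paint(3,3,K):
WWWWW
WWWWW
WWWWG
WWWKG
WWWWG
After op 6 paint(2,1,Y):
WWWWW
WWWWW
WYWWG
WWWKG
WWWWG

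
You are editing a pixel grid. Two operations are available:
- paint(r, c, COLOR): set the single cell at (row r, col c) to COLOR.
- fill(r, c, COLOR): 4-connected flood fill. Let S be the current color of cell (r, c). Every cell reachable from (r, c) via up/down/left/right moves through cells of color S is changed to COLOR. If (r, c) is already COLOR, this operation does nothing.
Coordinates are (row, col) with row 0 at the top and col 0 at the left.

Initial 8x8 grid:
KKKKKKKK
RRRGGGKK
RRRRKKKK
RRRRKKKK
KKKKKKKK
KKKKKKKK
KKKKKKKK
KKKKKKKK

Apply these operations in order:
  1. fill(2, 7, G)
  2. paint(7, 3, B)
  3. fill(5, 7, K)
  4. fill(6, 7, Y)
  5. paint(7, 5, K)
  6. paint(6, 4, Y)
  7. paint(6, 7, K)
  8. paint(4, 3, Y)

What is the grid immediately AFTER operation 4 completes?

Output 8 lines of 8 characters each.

After op 1 fill(2,7,G) [50 cells changed]:
GGGGGGGG
RRRGGGGG
RRRRGGGG
RRRRGGGG
GGGGGGGG
GGGGGGGG
GGGGGGGG
GGGGGGGG
After op 2 paint(7,3,B):
GGGGGGGG
RRRGGGGG
RRRRGGGG
RRRRGGGG
GGGGGGGG
GGGGGGGG
GGGGGGGG
GGGBGGGG
After op 3 fill(5,7,K) [52 cells changed]:
KKKKKKKK
RRRKKKKK
RRRRKKKK
RRRRKKKK
KKKKKKKK
KKKKKKKK
KKKKKKKK
KKKBKKKK
After op 4 fill(6,7,Y) [52 cells changed]:
YYYYYYYY
RRRYYYYY
RRRRYYYY
RRRRYYYY
YYYYYYYY
YYYYYYYY
YYYYYYYY
YYYBYYYY

Answer: YYYYYYYY
RRRYYYYY
RRRRYYYY
RRRRYYYY
YYYYYYYY
YYYYYYYY
YYYYYYYY
YYYBYYYY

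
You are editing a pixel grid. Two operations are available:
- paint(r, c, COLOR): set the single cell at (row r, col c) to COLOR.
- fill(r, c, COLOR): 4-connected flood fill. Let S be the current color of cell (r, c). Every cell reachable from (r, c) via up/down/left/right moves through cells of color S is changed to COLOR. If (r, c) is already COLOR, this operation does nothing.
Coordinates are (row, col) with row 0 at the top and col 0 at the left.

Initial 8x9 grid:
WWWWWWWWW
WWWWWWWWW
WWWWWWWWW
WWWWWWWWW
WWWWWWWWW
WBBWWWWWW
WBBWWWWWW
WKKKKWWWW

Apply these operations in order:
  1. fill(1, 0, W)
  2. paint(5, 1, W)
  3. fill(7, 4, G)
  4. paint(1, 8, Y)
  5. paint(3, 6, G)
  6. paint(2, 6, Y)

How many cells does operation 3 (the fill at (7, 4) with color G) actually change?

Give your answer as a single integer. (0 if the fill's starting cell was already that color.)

After op 1 fill(1,0,W) [0 cells changed]:
WWWWWWWWW
WWWWWWWWW
WWWWWWWWW
WWWWWWWWW
WWWWWWWWW
WBBWWWWWW
WBBWWWWWW
WKKKKWWWW
After op 2 paint(5,1,W):
WWWWWWWWW
WWWWWWWWW
WWWWWWWWW
WWWWWWWWW
WWWWWWWWW
WWBWWWWWW
WBBWWWWWW
WKKKKWWWW
After op 3 fill(7,4,G) [4 cells changed]:
WWWWWWWWW
WWWWWWWWW
WWWWWWWWW
WWWWWWWWW
WWWWWWWWW
WWBWWWWWW
WBBWWWWWW
WGGGGWWWW

Answer: 4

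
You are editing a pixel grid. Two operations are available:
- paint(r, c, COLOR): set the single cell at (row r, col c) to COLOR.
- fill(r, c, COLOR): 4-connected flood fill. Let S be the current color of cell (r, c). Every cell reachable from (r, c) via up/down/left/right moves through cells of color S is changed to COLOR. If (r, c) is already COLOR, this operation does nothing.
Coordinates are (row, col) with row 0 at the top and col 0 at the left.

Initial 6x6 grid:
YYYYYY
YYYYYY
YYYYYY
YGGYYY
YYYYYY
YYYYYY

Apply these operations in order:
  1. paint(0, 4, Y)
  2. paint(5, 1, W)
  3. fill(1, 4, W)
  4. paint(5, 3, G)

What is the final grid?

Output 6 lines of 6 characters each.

After op 1 paint(0,4,Y):
YYYYYY
YYYYYY
YYYYYY
YGGYYY
YYYYYY
YYYYYY
After op 2 paint(5,1,W):
YYYYYY
YYYYYY
YYYYYY
YGGYYY
YYYYYY
YWYYYY
After op 3 fill(1,4,W) [33 cells changed]:
WWWWWW
WWWWWW
WWWWWW
WGGWWW
WWWWWW
WWWWWW
After op 4 paint(5,3,G):
WWWWWW
WWWWWW
WWWWWW
WGGWWW
WWWWWW
WWWGWW

Answer: WWWWWW
WWWWWW
WWWWWW
WGGWWW
WWWWWW
WWWGWW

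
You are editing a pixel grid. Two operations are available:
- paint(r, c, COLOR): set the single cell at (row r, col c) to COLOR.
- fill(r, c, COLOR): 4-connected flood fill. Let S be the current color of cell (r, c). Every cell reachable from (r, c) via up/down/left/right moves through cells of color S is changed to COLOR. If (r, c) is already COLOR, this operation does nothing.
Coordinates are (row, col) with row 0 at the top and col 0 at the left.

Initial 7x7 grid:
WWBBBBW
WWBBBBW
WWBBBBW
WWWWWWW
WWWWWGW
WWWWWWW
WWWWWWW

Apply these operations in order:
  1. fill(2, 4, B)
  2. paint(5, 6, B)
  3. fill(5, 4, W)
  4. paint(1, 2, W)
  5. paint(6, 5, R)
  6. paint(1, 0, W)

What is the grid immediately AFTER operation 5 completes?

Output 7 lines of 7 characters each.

After op 1 fill(2,4,B) [0 cells changed]:
WWBBBBW
WWBBBBW
WWBBBBW
WWWWWWW
WWWWWGW
WWWWWWW
WWWWWWW
After op 2 paint(5,6,B):
WWBBBBW
WWBBBBW
WWBBBBW
WWWWWWW
WWWWWGW
WWWWWWB
WWWWWWW
After op 3 fill(5,4,W) [0 cells changed]:
WWBBBBW
WWBBBBW
WWBBBBW
WWWWWWW
WWWWWGW
WWWWWWB
WWWWWWW
After op 4 paint(1,2,W):
WWBBBBW
WWWBBBW
WWBBBBW
WWWWWWW
WWWWWGW
WWWWWWB
WWWWWWW
After op 5 paint(6,5,R):
WWBBBBW
WWWBBBW
WWBBBBW
WWWWWWW
WWWWWGW
WWWWWWB
WWWWWRW

Answer: WWBBBBW
WWWBBBW
WWBBBBW
WWWWWWW
WWWWWGW
WWWWWWB
WWWWWRW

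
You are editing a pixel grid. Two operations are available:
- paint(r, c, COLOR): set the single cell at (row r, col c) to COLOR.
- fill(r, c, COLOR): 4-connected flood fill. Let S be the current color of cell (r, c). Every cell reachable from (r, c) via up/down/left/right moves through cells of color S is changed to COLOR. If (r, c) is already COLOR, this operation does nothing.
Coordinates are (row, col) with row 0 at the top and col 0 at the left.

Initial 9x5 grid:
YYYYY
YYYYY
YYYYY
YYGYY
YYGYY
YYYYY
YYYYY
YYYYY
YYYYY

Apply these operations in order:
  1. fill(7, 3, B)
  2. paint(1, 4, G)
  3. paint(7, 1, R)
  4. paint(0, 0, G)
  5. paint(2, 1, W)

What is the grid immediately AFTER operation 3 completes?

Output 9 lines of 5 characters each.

Answer: BBBBB
BBBBG
BBBBB
BBGBB
BBGBB
BBBBB
BBBBB
BRBBB
BBBBB

Derivation:
After op 1 fill(7,3,B) [43 cells changed]:
BBBBB
BBBBB
BBBBB
BBGBB
BBGBB
BBBBB
BBBBB
BBBBB
BBBBB
After op 2 paint(1,4,G):
BBBBB
BBBBG
BBBBB
BBGBB
BBGBB
BBBBB
BBBBB
BBBBB
BBBBB
After op 3 paint(7,1,R):
BBBBB
BBBBG
BBBBB
BBGBB
BBGBB
BBBBB
BBBBB
BRBBB
BBBBB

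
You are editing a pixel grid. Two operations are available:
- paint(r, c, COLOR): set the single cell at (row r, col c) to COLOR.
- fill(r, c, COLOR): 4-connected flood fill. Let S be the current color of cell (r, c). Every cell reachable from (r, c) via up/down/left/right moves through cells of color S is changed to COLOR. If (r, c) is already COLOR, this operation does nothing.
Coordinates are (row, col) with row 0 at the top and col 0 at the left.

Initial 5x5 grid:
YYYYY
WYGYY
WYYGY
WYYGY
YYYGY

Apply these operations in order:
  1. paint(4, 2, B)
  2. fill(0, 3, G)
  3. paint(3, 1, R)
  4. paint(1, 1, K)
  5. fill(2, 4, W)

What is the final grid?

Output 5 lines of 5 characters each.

Answer: WWWWW
WKWWW
WWWWW
WRWWW
GGBWW

Derivation:
After op 1 paint(4,2,B):
YYYYY
WYGYY
WYYGY
WYYGY
YYBGY
After op 2 fill(0,3,G) [17 cells changed]:
GGGGG
WGGGG
WGGGG
WGGGG
GGBGG
After op 3 paint(3,1,R):
GGGGG
WGGGG
WGGGG
WRGGG
GGBGG
After op 4 paint(1,1,K):
GGGGG
WKGGG
WGGGG
WRGGG
GGBGG
After op 5 fill(2,4,W) [17 cells changed]:
WWWWW
WKWWW
WWWWW
WRWWW
GGBWW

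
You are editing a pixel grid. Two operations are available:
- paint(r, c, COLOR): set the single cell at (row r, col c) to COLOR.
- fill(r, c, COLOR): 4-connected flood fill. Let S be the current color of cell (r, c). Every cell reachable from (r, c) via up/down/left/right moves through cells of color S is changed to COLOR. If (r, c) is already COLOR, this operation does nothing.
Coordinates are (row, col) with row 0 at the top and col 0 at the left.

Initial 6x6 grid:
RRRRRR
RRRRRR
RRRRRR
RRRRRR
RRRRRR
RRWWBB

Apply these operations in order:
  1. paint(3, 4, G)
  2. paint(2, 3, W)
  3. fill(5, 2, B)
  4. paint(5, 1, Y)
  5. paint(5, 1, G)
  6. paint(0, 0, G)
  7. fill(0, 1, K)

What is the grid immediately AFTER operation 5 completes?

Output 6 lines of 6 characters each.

After op 1 paint(3,4,G):
RRRRRR
RRRRRR
RRRRRR
RRRRGR
RRRRRR
RRWWBB
After op 2 paint(2,3,W):
RRRRRR
RRRRRR
RRRWRR
RRRRGR
RRRRRR
RRWWBB
After op 3 fill(5,2,B) [2 cells changed]:
RRRRRR
RRRRRR
RRRWRR
RRRRGR
RRRRRR
RRBBBB
After op 4 paint(5,1,Y):
RRRRRR
RRRRRR
RRRWRR
RRRRGR
RRRRRR
RYBBBB
After op 5 paint(5,1,G):
RRRRRR
RRRRRR
RRRWRR
RRRRGR
RRRRRR
RGBBBB

Answer: RRRRRR
RRRRRR
RRRWRR
RRRRGR
RRRRRR
RGBBBB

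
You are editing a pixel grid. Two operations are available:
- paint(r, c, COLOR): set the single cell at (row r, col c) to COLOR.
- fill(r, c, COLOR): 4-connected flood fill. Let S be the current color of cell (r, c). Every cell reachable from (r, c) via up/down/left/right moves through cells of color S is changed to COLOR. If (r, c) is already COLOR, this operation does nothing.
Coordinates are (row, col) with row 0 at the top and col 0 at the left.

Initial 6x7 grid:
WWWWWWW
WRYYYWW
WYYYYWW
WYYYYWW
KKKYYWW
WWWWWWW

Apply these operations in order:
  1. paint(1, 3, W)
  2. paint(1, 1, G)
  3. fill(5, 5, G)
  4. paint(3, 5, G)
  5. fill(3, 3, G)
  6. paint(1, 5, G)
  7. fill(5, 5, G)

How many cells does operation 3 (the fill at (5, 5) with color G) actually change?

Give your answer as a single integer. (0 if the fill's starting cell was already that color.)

Answer: 26

Derivation:
After op 1 paint(1,3,W):
WWWWWWW
WRYWYWW
WYYYYWW
WYYYYWW
KKKYYWW
WWWWWWW
After op 2 paint(1,1,G):
WWWWWWW
WGYWYWW
WYYYYWW
WYYYYWW
KKKYYWW
WWWWWWW
After op 3 fill(5,5,G) [26 cells changed]:
GGGGGGG
GGYGYGG
GYYYYGG
GYYYYGG
KKKYYGG
GGGGGGG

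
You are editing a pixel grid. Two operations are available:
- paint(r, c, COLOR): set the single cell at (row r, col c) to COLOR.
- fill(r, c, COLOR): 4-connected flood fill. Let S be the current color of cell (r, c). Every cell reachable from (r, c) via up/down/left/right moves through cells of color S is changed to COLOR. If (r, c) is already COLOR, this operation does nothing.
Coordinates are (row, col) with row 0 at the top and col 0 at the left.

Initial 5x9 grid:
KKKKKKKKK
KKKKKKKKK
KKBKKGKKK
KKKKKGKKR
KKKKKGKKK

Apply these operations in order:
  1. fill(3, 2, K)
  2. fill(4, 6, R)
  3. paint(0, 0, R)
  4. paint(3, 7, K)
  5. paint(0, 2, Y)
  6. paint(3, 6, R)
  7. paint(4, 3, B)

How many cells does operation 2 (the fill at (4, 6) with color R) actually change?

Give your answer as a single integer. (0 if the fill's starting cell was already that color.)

After op 1 fill(3,2,K) [0 cells changed]:
KKKKKKKKK
KKKKKKKKK
KKBKKGKKK
KKKKKGKKR
KKKKKGKKK
After op 2 fill(4,6,R) [40 cells changed]:
RRRRRRRRR
RRRRRRRRR
RRBRRGRRR
RRRRRGRRR
RRRRRGRRR

Answer: 40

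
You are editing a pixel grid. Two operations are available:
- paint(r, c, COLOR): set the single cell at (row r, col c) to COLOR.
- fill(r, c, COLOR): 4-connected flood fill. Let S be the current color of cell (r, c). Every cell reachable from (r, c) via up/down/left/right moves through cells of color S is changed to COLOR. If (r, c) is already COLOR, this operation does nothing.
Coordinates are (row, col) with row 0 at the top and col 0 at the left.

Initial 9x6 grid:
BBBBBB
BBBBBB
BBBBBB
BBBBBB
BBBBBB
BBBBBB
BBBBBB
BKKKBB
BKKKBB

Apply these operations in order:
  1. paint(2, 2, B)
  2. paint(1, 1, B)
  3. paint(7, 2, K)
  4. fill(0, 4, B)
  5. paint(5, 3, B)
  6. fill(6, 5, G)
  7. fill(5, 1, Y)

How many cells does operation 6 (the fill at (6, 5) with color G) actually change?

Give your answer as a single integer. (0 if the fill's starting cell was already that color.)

After op 1 paint(2,2,B):
BBBBBB
BBBBBB
BBBBBB
BBBBBB
BBBBBB
BBBBBB
BBBBBB
BKKKBB
BKKKBB
After op 2 paint(1,1,B):
BBBBBB
BBBBBB
BBBBBB
BBBBBB
BBBBBB
BBBBBB
BBBBBB
BKKKBB
BKKKBB
After op 3 paint(7,2,K):
BBBBBB
BBBBBB
BBBBBB
BBBBBB
BBBBBB
BBBBBB
BBBBBB
BKKKBB
BKKKBB
After op 4 fill(0,4,B) [0 cells changed]:
BBBBBB
BBBBBB
BBBBBB
BBBBBB
BBBBBB
BBBBBB
BBBBBB
BKKKBB
BKKKBB
After op 5 paint(5,3,B):
BBBBBB
BBBBBB
BBBBBB
BBBBBB
BBBBBB
BBBBBB
BBBBBB
BKKKBB
BKKKBB
After op 6 fill(6,5,G) [48 cells changed]:
GGGGGG
GGGGGG
GGGGGG
GGGGGG
GGGGGG
GGGGGG
GGGGGG
GKKKGG
GKKKGG

Answer: 48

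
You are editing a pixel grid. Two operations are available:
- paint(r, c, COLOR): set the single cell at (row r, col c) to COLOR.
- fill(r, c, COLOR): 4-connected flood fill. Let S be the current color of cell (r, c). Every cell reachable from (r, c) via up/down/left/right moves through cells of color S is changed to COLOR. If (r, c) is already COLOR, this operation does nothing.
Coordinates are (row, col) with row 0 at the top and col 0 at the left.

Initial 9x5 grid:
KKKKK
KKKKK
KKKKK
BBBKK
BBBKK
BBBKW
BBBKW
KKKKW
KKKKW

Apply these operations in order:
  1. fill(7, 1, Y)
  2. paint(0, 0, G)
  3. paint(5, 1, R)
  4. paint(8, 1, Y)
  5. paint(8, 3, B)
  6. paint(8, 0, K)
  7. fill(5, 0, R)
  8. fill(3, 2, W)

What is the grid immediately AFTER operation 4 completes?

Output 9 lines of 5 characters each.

Answer: GYYYY
YYYYY
YYYYY
BBBYY
BBBYY
BRBYW
BBBYW
YYYYW
YYYYW

Derivation:
After op 1 fill(7,1,Y) [29 cells changed]:
YYYYY
YYYYY
YYYYY
BBBYY
BBBYY
BBBYW
BBBYW
YYYYW
YYYYW
After op 2 paint(0,0,G):
GYYYY
YYYYY
YYYYY
BBBYY
BBBYY
BBBYW
BBBYW
YYYYW
YYYYW
After op 3 paint(5,1,R):
GYYYY
YYYYY
YYYYY
BBBYY
BBBYY
BRBYW
BBBYW
YYYYW
YYYYW
After op 4 paint(8,1,Y):
GYYYY
YYYYY
YYYYY
BBBYY
BBBYY
BRBYW
BBBYW
YYYYW
YYYYW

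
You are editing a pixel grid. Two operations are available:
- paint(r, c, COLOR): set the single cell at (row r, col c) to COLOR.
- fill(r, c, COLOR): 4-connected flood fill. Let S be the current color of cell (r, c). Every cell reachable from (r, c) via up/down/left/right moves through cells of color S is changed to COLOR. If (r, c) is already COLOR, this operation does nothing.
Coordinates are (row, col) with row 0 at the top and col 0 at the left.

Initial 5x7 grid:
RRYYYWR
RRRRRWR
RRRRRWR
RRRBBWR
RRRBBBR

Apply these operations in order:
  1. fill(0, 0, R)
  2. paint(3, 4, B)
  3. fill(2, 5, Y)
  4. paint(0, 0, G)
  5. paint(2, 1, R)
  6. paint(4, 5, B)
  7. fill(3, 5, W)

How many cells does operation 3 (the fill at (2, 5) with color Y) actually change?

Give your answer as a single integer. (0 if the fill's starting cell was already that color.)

Answer: 4

Derivation:
After op 1 fill(0,0,R) [0 cells changed]:
RRYYYWR
RRRRRWR
RRRRRWR
RRRBBWR
RRRBBBR
After op 2 paint(3,4,B):
RRYYYWR
RRRRRWR
RRRRRWR
RRRBBWR
RRRBBBR
After op 3 fill(2,5,Y) [4 cells changed]:
RRYYYYR
RRRRRYR
RRRRRYR
RRRBBYR
RRRBBBR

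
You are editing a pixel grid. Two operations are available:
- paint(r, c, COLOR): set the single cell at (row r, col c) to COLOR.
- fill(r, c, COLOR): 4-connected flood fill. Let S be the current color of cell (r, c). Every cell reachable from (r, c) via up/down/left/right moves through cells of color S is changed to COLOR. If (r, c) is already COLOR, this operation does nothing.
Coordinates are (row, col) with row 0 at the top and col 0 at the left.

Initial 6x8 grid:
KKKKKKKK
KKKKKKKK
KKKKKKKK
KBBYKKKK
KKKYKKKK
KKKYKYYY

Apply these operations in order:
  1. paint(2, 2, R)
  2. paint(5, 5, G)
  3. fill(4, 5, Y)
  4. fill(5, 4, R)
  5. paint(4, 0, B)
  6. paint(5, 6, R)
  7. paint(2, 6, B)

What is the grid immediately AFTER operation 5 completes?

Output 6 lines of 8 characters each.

After op 1 paint(2,2,R):
KKKKKKKK
KKKKKKKK
KKRKKKKK
KBBYKKKK
KKKYKKKK
KKKYKYYY
After op 2 paint(5,5,G):
KKKKKKKK
KKKKKKKK
KKRKKKKK
KBBYKKKK
KKKYKKKK
KKKYKGYY
After op 3 fill(4,5,Y) [39 cells changed]:
YYYYYYYY
YYYYYYYY
YYRYYYYY
YBBYYYYY
YYYYYYYY
YYYYYGYY
After op 4 fill(5,4,R) [44 cells changed]:
RRRRRRRR
RRRRRRRR
RRRRRRRR
RBBRRRRR
RRRRRRRR
RRRRRGRR
After op 5 paint(4,0,B):
RRRRRRRR
RRRRRRRR
RRRRRRRR
RBBRRRRR
BRRRRRRR
RRRRRGRR

Answer: RRRRRRRR
RRRRRRRR
RRRRRRRR
RBBRRRRR
BRRRRRRR
RRRRRGRR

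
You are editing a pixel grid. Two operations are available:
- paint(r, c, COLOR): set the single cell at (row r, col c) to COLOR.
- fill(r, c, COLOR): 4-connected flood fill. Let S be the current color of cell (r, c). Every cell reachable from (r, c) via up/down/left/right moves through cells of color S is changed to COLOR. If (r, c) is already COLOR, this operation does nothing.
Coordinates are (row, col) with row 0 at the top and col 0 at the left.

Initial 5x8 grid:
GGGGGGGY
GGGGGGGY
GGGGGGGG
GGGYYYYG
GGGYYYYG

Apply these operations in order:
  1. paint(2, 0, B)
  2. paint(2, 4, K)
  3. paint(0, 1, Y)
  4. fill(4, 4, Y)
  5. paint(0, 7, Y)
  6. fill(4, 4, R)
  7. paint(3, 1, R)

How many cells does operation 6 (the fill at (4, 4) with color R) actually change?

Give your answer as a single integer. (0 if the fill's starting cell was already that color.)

After op 1 paint(2,0,B):
GGGGGGGY
GGGGGGGY
BGGGGGGG
GGGYYYYG
GGGYYYYG
After op 2 paint(2,4,K):
GGGGGGGY
GGGGGGGY
BGGGKGGG
GGGYYYYG
GGGYYYYG
After op 3 paint(0,1,Y):
GYGGGGGY
GGGGGGGY
BGGGKGGG
GGGYYYYG
GGGYYYYG
After op 4 fill(4,4,Y) [0 cells changed]:
GYGGGGGY
GGGGGGGY
BGGGKGGG
GGGYYYYG
GGGYYYYG
After op 5 paint(0,7,Y):
GYGGGGGY
GGGGGGGY
BGGGKGGG
GGGYYYYG
GGGYYYYG
After op 6 fill(4,4,R) [8 cells changed]:
GYGGGGGY
GGGGGGGY
BGGGKGGG
GGGRRRRG
GGGRRRRG

Answer: 8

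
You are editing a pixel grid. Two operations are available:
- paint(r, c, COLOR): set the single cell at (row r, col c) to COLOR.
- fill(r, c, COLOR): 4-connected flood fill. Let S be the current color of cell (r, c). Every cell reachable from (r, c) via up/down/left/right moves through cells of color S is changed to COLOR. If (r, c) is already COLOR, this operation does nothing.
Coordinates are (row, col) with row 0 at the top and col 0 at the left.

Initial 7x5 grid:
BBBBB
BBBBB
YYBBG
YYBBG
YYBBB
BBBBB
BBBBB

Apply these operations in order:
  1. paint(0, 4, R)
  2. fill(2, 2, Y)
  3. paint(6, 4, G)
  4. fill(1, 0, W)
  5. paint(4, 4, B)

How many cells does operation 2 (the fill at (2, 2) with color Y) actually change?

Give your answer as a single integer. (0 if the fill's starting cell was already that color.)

After op 1 paint(0,4,R):
BBBBR
BBBBB
YYBBG
YYBBG
YYBBB
BBBBB
BBBBB
After op 2 fill(2,2,Y) [26 cells changed]:
YYYYR
YYYYY
YYYYG
YYYYG
YYYYY
YYYYY
YYYYY

Answer: 26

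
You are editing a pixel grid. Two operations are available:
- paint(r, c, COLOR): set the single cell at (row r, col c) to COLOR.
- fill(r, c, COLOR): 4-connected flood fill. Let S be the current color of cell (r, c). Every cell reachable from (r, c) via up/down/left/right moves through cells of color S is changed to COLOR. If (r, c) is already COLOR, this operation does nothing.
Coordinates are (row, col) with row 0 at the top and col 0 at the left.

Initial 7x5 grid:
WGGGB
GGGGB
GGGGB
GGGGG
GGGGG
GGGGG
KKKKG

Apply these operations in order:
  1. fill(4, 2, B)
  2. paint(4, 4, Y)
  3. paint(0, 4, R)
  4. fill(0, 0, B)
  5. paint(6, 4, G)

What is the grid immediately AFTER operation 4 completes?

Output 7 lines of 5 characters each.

After op 1 fill(4,2,B) [27 cells changed]:
WBBBB
BBBBB
BBBBB
BBBBB
BBBBB
BBBBB
KKKKB
After op 2 paint(4,4,Y):
WBBBB
BBBBB
BBBBB
BBBBB
BBBBY
BBBBB
KKKKB
After op 3 paint(0,4,R):
WBBBR
BBBBB
BBBBB
BBBBB
BBBBY
BBBBB
KKKKB
After op 4 fill(0,0,B) [1 cells changed]:
BBBBR
BBBBB
BBBBB
BBBBB
BBBBY
BBBBB
KKKKB

Answer: BBBBR
BBBBB
BBBBB
BBBBB
BBBBY
BBBBB
KKKKB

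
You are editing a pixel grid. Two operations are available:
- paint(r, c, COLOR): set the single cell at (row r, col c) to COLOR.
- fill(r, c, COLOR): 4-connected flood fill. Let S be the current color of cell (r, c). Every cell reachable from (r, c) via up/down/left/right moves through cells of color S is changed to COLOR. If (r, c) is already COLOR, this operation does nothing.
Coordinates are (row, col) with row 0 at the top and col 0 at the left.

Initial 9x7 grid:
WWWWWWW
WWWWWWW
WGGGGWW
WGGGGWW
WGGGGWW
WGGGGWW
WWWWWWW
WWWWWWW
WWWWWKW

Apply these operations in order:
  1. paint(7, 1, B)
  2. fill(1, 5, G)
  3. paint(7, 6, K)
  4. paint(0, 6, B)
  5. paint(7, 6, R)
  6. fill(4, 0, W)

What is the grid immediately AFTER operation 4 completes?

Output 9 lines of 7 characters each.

Answer: GGGGGGB
GGGGGGG
GGGGGGG
GGGGGGG
GGGGGGG
GGGGGGG
GGGGGGG
GBGGGGK
GGGGGKG

Derivation:
After op 1 paint(7,1,B):
WWWWWWW
WWWWWWW
WGGGGWW
WGGGGWW
WGGGGWW
WGGGGWW
WWWWWWW
WBWWWWW
WWWWWKW
After op 2 fill(1,5,G) [45 cells changed]:
GGGGGGG
GGGGGGG
GGGGGGG
GGGGGGG
GGGGGGG
GGGGGGG
GGGGGGG
GBGGGGG
GGGGGKG
After op 3 paint(7,6,K):
GGGGGGG
GGGGGGG
GGGGGGG
GGGGGGG
GGGGGGG
GGGGGGG
GGGGGGG
GBGGGGK
GGGGGKG
After op 4 paint(0,6,B):
GGGGGGB
GGGGGGG
GGGGGGG
GGGGGGG
GGGGGGG
GGGGGGG
GGGGGGG
GBGGGGK
GGGGGKG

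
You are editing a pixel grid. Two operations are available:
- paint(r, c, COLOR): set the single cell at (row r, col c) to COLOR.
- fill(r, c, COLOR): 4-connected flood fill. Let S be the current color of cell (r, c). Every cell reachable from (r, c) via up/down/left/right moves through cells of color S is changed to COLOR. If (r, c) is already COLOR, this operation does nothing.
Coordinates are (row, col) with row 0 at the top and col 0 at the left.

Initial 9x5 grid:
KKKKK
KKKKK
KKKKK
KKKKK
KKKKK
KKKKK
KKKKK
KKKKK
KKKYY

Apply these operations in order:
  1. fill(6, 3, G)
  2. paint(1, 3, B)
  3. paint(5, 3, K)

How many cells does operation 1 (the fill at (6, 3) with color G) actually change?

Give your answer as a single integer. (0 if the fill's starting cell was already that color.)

Answer: 43

Derivation:
After op 1 fill(6,3,G) [43 cells changed]:
GGGGG
GGGGG
GGGGG
GGGGG
GGGGG
GGGGG
GGGGG
GGGGG
GGGYY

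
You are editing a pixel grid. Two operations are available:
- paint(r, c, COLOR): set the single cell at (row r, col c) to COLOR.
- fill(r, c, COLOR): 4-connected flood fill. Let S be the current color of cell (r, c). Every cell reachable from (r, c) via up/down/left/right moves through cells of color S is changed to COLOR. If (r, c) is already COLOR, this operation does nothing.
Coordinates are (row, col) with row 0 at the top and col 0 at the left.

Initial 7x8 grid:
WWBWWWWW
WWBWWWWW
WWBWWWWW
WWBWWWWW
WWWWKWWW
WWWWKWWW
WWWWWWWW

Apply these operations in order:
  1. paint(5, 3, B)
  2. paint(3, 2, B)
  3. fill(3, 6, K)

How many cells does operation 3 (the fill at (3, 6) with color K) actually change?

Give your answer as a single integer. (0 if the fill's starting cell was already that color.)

Answer: 49

Derivation:
After op 1 paint(5,3,B):
WWBWWWWW
WWBWWWWW
WWBWWWWW
WWBWWWWW
WWWWKWWW
WWWBKWWW
WWWWWWWW
After op 2 paint(3,2,B):
WWBWWWWW
WWBWWWWW
WWBWWWWW
WWBWWWWW
WWWWKWWW
WWWBKWWW
WWWWWWWW
After op 3 fill(3,6,K) [49 cells changed]:
KKBKKKKK
KKBKKKKK
KKBKKKKK
KKBKKKKK
KKKKKKKK
KKKBKKKK
KKKKKKKK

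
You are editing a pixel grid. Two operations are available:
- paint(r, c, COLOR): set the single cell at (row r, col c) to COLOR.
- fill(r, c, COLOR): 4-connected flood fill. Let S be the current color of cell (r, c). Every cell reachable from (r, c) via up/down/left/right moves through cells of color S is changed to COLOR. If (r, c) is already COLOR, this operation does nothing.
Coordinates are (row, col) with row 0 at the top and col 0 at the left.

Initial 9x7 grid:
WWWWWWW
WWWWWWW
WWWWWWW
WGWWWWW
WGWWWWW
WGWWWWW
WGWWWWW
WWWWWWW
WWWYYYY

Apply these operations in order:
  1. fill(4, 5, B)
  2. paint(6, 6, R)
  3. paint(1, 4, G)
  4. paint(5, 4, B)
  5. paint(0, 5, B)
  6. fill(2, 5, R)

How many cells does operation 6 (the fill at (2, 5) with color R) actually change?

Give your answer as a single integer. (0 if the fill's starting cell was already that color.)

After op 1 fill(4,5,B) [55 cells changed]:
BBBBBBB
BBBBBBB
BBBBBBB
BGBBBBB
BGBBBBB
BGBBBBB
BGBBBBB
BBBBBBB
BBBYYYY
After op 2 paint(6,6,R):
BBBBBBB
BBBBBBB
BBBBBBB
BGBBBBB
BGBBBBB
BGBBBBB
BGBBBBR
BBBBBBB
BBBYYYY
After op 3 paint(1,4,G):
BBBBBBB
BBBBGBB
BBBBBBB
BGBBBBB
BGBBBBB
BGBBBBB
BGBBBBR
BBBBBBB
BBBYYYY
After op 4 paint(5,4,B):
BBBBBBB
BBBBGBB
BBBBBBB
BGBBBBB
BGBBBBB
BGBBBBB
BGBBBBR
BBBBBBB
BBBYYYY
After op 5 paint(0,5,B):
BBBBBBB
BBBBGBB
BBBBBBB
BGBBBBB
BGBBBBB
BGBBBBB
BGBBBBR
BBBBBBB
BBBYYYY
After op 6 fill(2,5,R) [53 cells changed]:
RRRRRRR
RRRRGRR
RRRRRRR
RGRRRRR
RGRRRRR
RGRRRRR
RGRRRRR
RRRRRRR
RRRYYYY

Answer: 53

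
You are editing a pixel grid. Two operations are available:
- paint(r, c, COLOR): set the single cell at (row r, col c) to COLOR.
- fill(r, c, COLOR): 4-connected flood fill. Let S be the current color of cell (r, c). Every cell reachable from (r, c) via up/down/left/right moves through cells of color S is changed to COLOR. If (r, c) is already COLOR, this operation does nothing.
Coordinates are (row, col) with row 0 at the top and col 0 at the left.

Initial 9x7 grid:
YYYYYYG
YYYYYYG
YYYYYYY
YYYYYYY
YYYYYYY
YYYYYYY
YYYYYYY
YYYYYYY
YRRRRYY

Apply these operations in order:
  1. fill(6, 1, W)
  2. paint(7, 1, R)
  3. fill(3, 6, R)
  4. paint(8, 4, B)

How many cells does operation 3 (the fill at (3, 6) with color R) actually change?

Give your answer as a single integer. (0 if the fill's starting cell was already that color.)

After op 1 fill(6,1,W) [57 cells changed]:
WWWWWWG
WWWWWWG
WWWWWWW
WWWWWWW
WWWWWWW
WWWWWWW
WWWWWWW
WWWWWWW
WRRRRWW
After op 2 paint(7,1,R):
WWWWWWG
WWWWWWG
WWWWWWW
WWWWWWW
WWWWWWW
WWWWWWW
WWWWWWW
WRWWWWW
WRRRRWW
After op 3 fill(3,6,R) [56 cells changed]:
RRRRRRG
RRRRRRG
RRRRRRR
RRRRRRR
RRRRRRR
RRRRRRR
RRRRRRR
RRRRRRR
RRRRRRR

Answer: 56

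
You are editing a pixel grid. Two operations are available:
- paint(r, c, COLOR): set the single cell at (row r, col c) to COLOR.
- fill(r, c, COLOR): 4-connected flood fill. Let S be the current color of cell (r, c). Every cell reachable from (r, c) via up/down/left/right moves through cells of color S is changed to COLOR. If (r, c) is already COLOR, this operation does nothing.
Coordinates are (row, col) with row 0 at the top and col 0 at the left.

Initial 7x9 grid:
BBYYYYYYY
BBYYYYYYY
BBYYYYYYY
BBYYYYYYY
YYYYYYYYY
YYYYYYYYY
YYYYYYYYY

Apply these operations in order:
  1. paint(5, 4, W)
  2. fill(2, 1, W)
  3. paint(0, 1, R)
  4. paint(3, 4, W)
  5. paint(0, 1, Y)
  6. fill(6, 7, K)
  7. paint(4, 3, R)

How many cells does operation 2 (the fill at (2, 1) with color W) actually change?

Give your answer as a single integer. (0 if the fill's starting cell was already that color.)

Answer: 8

Derivation:
After op 1 paint(5,4,W):
BBYYYYYYY
BBYYYYYYY
BBYYYYYYY
BBYYYYYYY
YYYYYYYYY
YYYYWYYYY
YYYYYYYYY
After op 2 fill(2,1,W) [8 cells changed]:
WWYYYYYYY
WWYYYYYYY
WWYYYYYYY
WWYYYYYYY
YYYYYYYYY
YYYYWYYYY
YYYYYYYYY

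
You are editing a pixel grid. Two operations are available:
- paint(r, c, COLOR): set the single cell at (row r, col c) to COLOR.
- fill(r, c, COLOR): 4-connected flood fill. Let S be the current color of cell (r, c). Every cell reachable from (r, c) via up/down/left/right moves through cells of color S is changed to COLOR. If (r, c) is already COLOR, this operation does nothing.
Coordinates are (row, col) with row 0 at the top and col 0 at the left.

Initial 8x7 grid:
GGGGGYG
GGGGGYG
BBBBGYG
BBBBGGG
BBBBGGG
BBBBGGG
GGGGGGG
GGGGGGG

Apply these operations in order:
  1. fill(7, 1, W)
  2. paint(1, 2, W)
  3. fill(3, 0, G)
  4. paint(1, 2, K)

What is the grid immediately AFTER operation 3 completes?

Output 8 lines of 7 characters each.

Answer: WWWWWYW
WWWWWYW
GGGGWYW
GGGGWWW
GGGGWWW
GGGGWWW
WWWWWWW
WWWWWWW

Derivation:
After op 1 fill(7,1,W) [37 cells changed]:
WWWWWYW
WWWWWYW
BBBBWYW
BBBBWWW
BBBBWWW
BBBBWWW
WWWWWWW
WWWWWWW
After op 2 paint(1,2,W):
WWWWWYW
WWWWWYW
BBBBWYW
BBBBWWW
BBBBWWW
BBBBWWW
WWWWWWW
WWWWWWW
After op 3 fill(3,0,G) [16 cells changed]:
WWWWWYW
WWWWWYW
GGGGWYW
GGGGWWW
GGGGWWW
GGGGWWW
WWWWWWW
WWWWWWW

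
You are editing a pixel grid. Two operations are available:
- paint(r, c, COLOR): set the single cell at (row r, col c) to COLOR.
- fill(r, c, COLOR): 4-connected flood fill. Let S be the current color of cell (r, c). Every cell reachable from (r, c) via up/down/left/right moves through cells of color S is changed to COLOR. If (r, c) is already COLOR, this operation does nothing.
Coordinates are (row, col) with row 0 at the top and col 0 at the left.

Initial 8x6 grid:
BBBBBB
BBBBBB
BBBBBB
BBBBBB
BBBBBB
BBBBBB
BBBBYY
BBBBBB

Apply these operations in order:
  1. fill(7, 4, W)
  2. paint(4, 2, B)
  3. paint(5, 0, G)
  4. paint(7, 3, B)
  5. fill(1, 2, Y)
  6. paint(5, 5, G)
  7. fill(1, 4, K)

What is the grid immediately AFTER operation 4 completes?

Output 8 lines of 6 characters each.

After op 1 fill(7,4,W) [46 cells changed]:
WWWWWW
WWWWWW
WWWWWW
WWWWWW
WWWWWW
WWWWWW
WWWWYY
WWWWWW
After op 2 paint(4,2,B):
WWWWWW
WWWWWW
WWWWWW
WWWWWW
WWBWWW
WWWWWW
WWWWYY
WWWWWW
After op 3 paint(5,0,G):
WWWWWW
WWWWWW
WWWWWW
WWWWWW
WWBWWW
GWWWWW
WWWWYY
WWWWWW
After op 4 paint(7,3,B):
WWWWWW
WWWWWW
WWWWWW
WWWWWW
WWBWWW
GWWWWW
WWWWYY
WWWBWW

Answer: WWWWWW
WWWWWW
WWWWWW
WWWWWW
WWBWWW
GWWWWW
WWWWYY
WWWBWW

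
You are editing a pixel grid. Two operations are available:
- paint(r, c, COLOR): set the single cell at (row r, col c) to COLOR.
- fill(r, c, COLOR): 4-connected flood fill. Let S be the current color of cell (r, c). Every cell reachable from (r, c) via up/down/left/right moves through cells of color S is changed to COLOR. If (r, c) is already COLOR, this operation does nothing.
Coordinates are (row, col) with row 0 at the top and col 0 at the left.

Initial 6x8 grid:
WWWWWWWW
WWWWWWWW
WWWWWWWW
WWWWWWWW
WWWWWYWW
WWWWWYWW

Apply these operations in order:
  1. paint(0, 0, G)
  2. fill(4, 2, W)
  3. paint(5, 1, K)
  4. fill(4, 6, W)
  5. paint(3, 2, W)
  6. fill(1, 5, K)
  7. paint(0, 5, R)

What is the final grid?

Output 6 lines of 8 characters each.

After op 1 paint(0,0,G):
GWWWWWWW
WWWWWWWW
WWWWWWWW
WWWWWWWW
WWWWWYWW
WWWWWYWW
After op 2 fill(4,2,W) [0 cells changed]:
GWWWWWWW
WWWWWWWW
WWWWWWWW
WWWWWWWW
WWWWWYWW
WWWWWYWW
After op 3 paint(5,1,K):
GWWWWWWW
WWWWWWWW
WWWWWWWW
WWWWWWWW
WWWWWYWW
WKWWWYWW
After op 4 fill(4,6,W) [0 cells changed]:
GWWWWWWW
WWWWWWWW
WWWWWWWW
WWWWWWWW
WWWWWYWW
WKWWWYWW
After op 5 paint(3,2,W):
GWWWWWWW
WWWWWWWW
WWWWWWWW
WWWWWWWW
WWWWWYWW
WKWWWYWW
After op 6 fill(1,5,K) [44 cells changed]:
GKKKKKKK
KKKKKKKK
KKKKKKKK
KKKKKKKK
KKKKKYKK
KKKKKYKK
After op 7 paint(0,5,R):
GKKKKRKK
KKKKKKKK
KKKKKKKK
KKKKKKKK
KKKKKYKK
KKKKKYKK

Answer: GKKKKRKK
KKKKKKKK
KKKKKKKK
KKKKKKKK
KKKKKYKK
KKKKKYKK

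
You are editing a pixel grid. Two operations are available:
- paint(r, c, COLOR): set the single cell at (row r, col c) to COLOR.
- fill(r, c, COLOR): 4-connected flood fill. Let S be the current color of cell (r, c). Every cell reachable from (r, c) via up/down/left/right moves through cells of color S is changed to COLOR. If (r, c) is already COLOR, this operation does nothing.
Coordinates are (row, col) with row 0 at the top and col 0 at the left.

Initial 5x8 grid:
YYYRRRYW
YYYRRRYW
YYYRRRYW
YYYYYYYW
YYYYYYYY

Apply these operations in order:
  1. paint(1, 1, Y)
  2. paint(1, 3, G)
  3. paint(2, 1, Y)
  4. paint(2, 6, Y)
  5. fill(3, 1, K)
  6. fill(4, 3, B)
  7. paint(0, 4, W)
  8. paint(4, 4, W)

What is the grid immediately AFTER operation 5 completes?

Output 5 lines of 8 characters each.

Answer: KKKRRRKW
KKKGRRKW
KKKRRRKW
KKKKKKKW
KKKKKKKK

Derivation:
After op 1 paint(1,1,Y):
YYYRRRYW
YYYRRRYW
YYYRRRYW
YYYYYYYW
YYYYYYYY
After op 2 paint(1,3,G):
YYYRRRYW
YYYGRRYW
YYYRRRYW
YYYYYYYW
YYYYYYYY
After op 3 paint(2,1,Y):
YYYRRRYW
YYYGRRYW
YYYRRRYW
YYYYYYYW
YYYYYYYY
After op 4 paint(2,6,Y):
YYYRRRYW
YYYGRRYW
YYYRRRYW
YYYYYYYW
YYYYYYYY
After op 5 fill(3,1,K) [27 cells changed]:
KKKRRRKW
KKKGRRKW
KKKRRRKW
KKKKKKKW
KKKKKKKK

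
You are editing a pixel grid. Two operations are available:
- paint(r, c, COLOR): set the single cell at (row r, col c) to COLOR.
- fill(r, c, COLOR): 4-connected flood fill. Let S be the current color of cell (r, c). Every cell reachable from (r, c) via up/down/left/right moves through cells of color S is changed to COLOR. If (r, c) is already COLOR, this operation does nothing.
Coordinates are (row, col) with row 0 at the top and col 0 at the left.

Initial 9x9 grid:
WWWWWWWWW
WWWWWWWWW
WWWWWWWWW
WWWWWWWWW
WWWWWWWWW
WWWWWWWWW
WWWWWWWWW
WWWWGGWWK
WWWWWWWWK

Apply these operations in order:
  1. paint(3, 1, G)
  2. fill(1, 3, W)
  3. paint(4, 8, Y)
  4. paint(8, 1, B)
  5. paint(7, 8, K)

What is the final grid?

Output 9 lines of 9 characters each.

After op 1 paint(3,1,G):
WWWWWWWWW
WWWWWWWWW
WWWWWWWWW
WGWWWWWWW
WWWWWWWWW
WWWWWWWWW
WWWWWWWWW
WWWWGGWWK
WWWWWWWWK
After op 2 fill(1,3,W) [0 cells changed]:
WWWWWWWWW
WWWWWWWWW
WWWWWWWWW
WGWWWWWWW
WWWWWWWWW
WWWWWWWWW
WWWWWWWWW
WWWWGGWWK
WWWWWWWWK
After op 3 paint(4,8,Y):
WWWWWWWWW
WWWWWWWWW
WWWWWWWWW
WGWWWWWWW
WWWWWWWWY
WWWWWWWWW
WWWWWWWWW
WWWWGGWWK
WWWWWWWWK
After op 4 paint(8,1,B):
WWWWWWWWW
WWWWWWWWW
WWWWWWWWW
WGWWWWWWW
WWWWWWWWY
WWWWWWWWW
WWWWWWWWW
WWWWGGWWK
WBWWWWWWK
After op 5 paint(7,8,K):
WWWWWWWWW
WWWWWWWWW
WWWWWWWWW
WGWWWWWWW
WWWWWWWWY
WWWWWWWWW
WWWWWWWWW
WWWWGGWWK
WBWWWWWWK

Answer: WWWWWWWWW
WWWWWWWWW
WWWWWWWWW
WGWWWWWWW
WWWWWWWWY
WWWWWWWWW
WWWWWWWWW
WWWWGGWWK
WBWWWWWWK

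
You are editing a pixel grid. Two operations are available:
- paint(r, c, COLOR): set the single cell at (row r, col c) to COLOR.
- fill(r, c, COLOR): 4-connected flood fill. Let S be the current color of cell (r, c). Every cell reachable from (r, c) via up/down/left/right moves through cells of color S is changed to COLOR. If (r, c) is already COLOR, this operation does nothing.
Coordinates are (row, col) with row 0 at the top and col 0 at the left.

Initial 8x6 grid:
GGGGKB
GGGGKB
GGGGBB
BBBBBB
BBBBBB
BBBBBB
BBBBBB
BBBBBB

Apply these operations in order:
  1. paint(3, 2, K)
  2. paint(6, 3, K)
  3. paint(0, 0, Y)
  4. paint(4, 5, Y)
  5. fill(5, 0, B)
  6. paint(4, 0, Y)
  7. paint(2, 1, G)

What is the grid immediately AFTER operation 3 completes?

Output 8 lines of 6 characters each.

After op 1 paint(3,2,K):
GGGGKB
GGGGKB
GGGGBB
BBKBBB
BBBBBB
BBBBBB
BBBBBB
BBBBBB
After op 2 paint(6,3,K):
GGGGKB
GGGGKB
GGGGBB
BBKBBB
BBBBBB
BBBBBB
BBBKBB
BBBBBB
After op 3 paint(0,0,Y):
YGGGKB
GGGGKB
GGGGBB
BBKBBB
BBBBBB
BBBBBB
BBBKBB
BBBBBB

Answer: YGGGKB
GGGGKB
GGGGBB
BBKBBB
BBBBBB
BBBBBB
BBBKBB
BBBBBB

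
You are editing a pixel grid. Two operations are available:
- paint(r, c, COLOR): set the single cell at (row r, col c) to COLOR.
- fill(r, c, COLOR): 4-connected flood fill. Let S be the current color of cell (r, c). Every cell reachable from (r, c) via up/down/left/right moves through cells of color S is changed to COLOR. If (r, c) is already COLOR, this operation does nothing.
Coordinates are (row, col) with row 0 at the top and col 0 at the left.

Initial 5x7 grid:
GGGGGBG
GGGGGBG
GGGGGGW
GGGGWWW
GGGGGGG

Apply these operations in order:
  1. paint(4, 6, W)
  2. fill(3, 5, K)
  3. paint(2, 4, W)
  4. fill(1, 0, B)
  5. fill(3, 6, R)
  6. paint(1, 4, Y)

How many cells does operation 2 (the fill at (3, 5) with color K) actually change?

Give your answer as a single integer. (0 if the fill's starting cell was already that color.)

After op 1 paint(4,6,W):
GGGGGBG
GGGGGBG
GGGGGGW
GGGGWWW
GGGGGGW
After op 2 fill(3,5,K) [5 cells changed]:
GGGGGBG
GGGGGBG
GGGGGGK
GGGGKKK
GGGGGGK

Answer: 5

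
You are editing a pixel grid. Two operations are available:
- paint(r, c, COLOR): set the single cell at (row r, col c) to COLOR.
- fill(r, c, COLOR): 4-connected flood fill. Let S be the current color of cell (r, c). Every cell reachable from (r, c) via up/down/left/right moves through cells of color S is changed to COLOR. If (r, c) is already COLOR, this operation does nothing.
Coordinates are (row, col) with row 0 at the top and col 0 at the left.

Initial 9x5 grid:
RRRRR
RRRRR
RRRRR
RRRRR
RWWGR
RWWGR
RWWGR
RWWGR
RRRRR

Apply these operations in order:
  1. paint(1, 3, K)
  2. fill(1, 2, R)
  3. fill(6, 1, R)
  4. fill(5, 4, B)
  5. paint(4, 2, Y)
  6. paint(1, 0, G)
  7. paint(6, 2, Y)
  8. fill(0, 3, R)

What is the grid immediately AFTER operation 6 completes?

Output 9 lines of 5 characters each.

Answer: BBBBB
GBBKB
BBBBB
BBBBB
BBYGB
BBBGB
BBBGB
BBBGB
BBBBB

Derivation:
After op 1 paint(1,3,K):
RRRRR
RRRKR
RRRRR
RRRRR
RWWGR
RWWGR
RWWGR
RWWGR
RRRRR
After op 2 fill(1,2,R) [0 cells changed]:
RRRRR
RRRKR
RRRRR
RRRRR
RWWGR
RWWGR
RWWGR
RWWGR
RRRRR
After op 3 fill(6,1,R) [8 cells changed]:
RRRRR
RRRKR
RRRRR
RRRRR
RRRGR
RRRGR
RRRGR
RRRGR
RRRRR
After op 4 fill(5,4,B) [40 cells changed]:
BBBBB
BBBKB
BBBBB
BBBBB
BBBGB
BBBGB
BBBGB
BBBGB
BBBBB
After op 5 paint(4,2,Y):
BBBBB
BBBKB
BBBBB
BBBBB
BBYGB
BBBGB
BBBGB
BBBGB
BBBBB
After op 6 paint(1,0,G):
BBBBB
GBBKB
BBBBB
BBBBB
BBYGB
BBBGB
BBBGB
BBBGB
BBBBB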